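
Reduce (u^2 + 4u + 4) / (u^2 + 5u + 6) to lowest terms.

(u + 2)/(u + 3)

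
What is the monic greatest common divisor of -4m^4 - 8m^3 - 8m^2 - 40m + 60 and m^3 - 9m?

Apply the Euclidean algorithm:
  -4m^4 - 8m^3 - 8m^2 - 40m + 60 = (-4m - 8)(m^3 - 9m) + (-44m^2 - 112m + 60)
  m^3 - 9m = (-(1/44)m + 7/121)(-44m^2 - 112m + 60) + (-(140/121)m - 420/121)
  -44m^2 - 112m + 60 = ((1331/35)m - 121/7)(-(140/121)m - 420/121) + (0)
Last nonzero remainder: -(140/121)m - 420/121. Dividing through by -140/121 gives the monic gcd m + 3.

m + 3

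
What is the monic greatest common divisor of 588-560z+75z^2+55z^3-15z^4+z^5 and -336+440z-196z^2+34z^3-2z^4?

Apply the Euclidean algorithm:
  z^5-15z^4+55z^3+75z^2-560z+588 = (-(1/2)z-1)(-2z^4+34z^3-196z^2+440z-336) + (-9z^3+99z^2-288z+252)
  -2z^4+34z^3-196z^2+440z-336 = ((2/9)z-4/3)(-9z^3+99z^2-288z+252) + (0)
Last nonzero remainder: -9z^3+99z^2-288z+252. Dividing through by -9 gives the monic gcd z^3-11z^2+32z-28.

-28+32z-11z^2+z^3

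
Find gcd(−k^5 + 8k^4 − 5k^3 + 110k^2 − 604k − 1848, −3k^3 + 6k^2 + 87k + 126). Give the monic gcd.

k^2 − 5k − 14

By polynomial division,
  −k^5 + 8k^4 − 5k^3 + 110k^2 − 604k − 1848 = ((1/3)k^2 − 2k + 22/3)(−3k^3 + 6k^2 + 87k + 126) + (198k^2 − 990k − 2772)
  −3k^3 + 6k^2 + 87k + 126 = (−(1/66)k − 1/22)(198k^2 − 990k − 2772) + (0)
Last nonzero remainder: 198k^2 − 990k − 2772. Dividing through by 198 gives the monic gcd k^2 − 5k − 14.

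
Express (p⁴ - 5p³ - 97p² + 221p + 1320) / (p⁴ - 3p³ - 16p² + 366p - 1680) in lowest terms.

(p² - 8p - 33)/(p² - 6p + 42)

Apply the Euclidean algorithm:
  p⁴ - 5p³ - 97p² + 221p + 1320 = (p⁴ - 3p³ - 16p² + 366p - 1680) + (-2p³ - 81p² - 145p + 3000)
  p⁴ - 3p³ - 16p² + 366p - 1680 = (-(1/2)p + 87/4)(-2p³ - 81p² - 145p + 3000) + ((6693/4)p² + (20079/4)p - 66930)
  -2p³ - 81p² - 145p + 3000 = (-(8/6693)p - 100/2231)((6693/4)p² + (20079/4)p - 66930) + (0)
Last nonzero remainder: (6693/4)p² + (20079/4)p - 66930. Dividing through by 6693/4 gives the monic gcd p² + 3p - 40.
Cancel p² + 3p - 40 from numerator and denominator to get the reduced form.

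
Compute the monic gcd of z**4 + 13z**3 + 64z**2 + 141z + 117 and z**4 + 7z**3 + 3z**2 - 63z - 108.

Repeated division with remainder:
  z**4 + 13z**3 + 64z**2 + 141z + 117 = (z**4 + 7z**3 + 3z**2 - 63z - 108) + (6z**3 + 61z**2 + 204z + 225)
  z**4 + 7z**3 + 3z**2 - 63z - 108 = ((1/6)z - 19/36)(6z**3 + 61z**2 + 204z + 225) + ((43/36)z**2 + (43/6)z + 43/4)
  6z**3 + 61z**2 + 204z + 225 = ((216/43)z + 900/43)((43/36)z**2 + (43/6)z + 43/4) + (0)
Last nonzero remainder: (43/36)z**2 + (43/6)z + 43/4. Dividing through by 43/36 gives the monic gcd z**2 + 6z + 9.

z**2 + 6z + 9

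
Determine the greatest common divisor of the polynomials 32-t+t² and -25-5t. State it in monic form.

Apply the Euclidean algorithm:
  t²-t+32 = (-(1/5)t+6/5)(-5t-25) + (62)
  -5t-25 = (-(5/62)t-25/62)(62) + (0)
The last nonzero remainder is the constant 62, so the polynomials are coprime and gcd = 1.

1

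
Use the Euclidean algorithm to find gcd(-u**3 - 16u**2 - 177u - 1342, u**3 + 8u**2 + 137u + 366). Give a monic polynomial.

u**2 + 5u + 122

Repeated division with remainder:
  -u**3 - 16u**2 - 177u - 1342 = (-1)(u**3 + 8u**2 + 137u + 366) + (-8u**2 - 40u - 976)
  u**3 + 8u**2 + 137u + 366 = (-(1/8)u - 3/8)(-8u**2 - 40u - 976) + (0)
Last nonzero remainder: -8u**2 - 40u - 976. Dividing through by -8 gives the monic gcd u**2 + 5u + 122.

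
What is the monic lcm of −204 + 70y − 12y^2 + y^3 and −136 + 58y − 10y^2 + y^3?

816 − 484y + 118y^2 − 16y^3 + y^4

Repeated division with remainder:
  y^3 − 12y^2 + 70y − 204 = (y^3 − 10y^2 + 58y − 136) + (−2y^2 + 12y − 68)
  y^3 − 10y^2 + 58y − 136 = (−(1/2)y + 2)(−2y^2 + 12y − 68) + (0)
Last nonzero remainder: −2y^2 + 12y − 68. Dividing through by −2 gives the monic gcd y^2 − 6y + 34.
Then lcm(f, g) = f·g / gcd(f, g); expanding and making the result monic gives the answer.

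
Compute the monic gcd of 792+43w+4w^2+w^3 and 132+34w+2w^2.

Apply the Euclidean algorithm:
  w^3+4w^2+43w+792 = ((1/2)w−13/2)(2w^2+34w+132) + (198w+1650)
  2w^2+34w+132 = ((1/99)w+26/297)(198w+1650) + (−112/9)
  198w+1650 = (−(891/56)w−7425/56)(−112/9) + (0)
The last nonzero remainder is the constant −112/9, so the polynomials are coprime and gcd = 1.

1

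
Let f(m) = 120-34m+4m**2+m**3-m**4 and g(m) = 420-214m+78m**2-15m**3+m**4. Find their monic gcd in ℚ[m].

Repeated division with remainder:
  -m**4+m**3+4m**2-34m+120 = (-1)(m**4-15m**3+78m**2-214m+420) + (-14m**3+82m**2-248m+540)
  m**4-15m**3+78m**2-214m+420 = (-(1/14)m+32/49)(-14m**3+82m**2-248m+540) + ((330/49)m**2-(660/49)m+3300/49)
  -14m**3+82m**2-248m+540 = (-(343/165)m+441/55)((330/49)m**2-(660/49)m+3300/49) + (0)
Last nonzero remainder: (330/49)m**2-(660/49)m+3300/49. Dividing through by 330/49 gives the monic gcd m**2-2m+10.

10-2m+m**2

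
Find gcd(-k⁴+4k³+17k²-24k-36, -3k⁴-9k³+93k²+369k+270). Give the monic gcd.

Apply the Euclidean algorithm:
  -k⁴+4k³+17k²-24k-36 = (1/3)(-3k⁴-9k³+93k²+369k+270) + (7k³-14k²-147k-126)
  -3k⁴-9k³+93k²+369k+270 = (-(3/7)k-15/7)(7k³-14k²-147k-126) + (0)
Last nonzero remainder: 7k³-14k²-147k-126. Dividing through by 7 gives the monic gcd k³-2k²-21k-18.

k³-2k²-21k-18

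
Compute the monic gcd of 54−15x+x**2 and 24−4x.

Apply the Euclidean algorithm:
  x**2−15x+54 = (−(1/4)x+9/4)(−4x+24) + (0)
Last nonzero remainder: −4x+24. Dividing through by −4 gives the monic gcd x−6.

−6+x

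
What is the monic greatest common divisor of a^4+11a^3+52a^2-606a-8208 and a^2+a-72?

a^2+a-72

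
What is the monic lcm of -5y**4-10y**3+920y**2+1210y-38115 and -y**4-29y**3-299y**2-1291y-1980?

Apply the Euclidean algorithm:
  -5y**4-10y**3+920y**2+1210y-38115 = (5)(-y**4-29y**3-299y**2-1291y-1980) + (135y**3+2415y**2+7665y-28215)
  -y**4-29y**3-299y**2-1291y-1980 = (-(1/135)y-20/243)(135y**3+2415y**2+7665y-28215) + (-(3520/81)y**2-(70400/81)y-38720/9)
  135y**3+2415y**2+7665y-28215 = (-(2187/704)y+4617/704)(-(3520/81)y**2-(70400/81)y-38720/9) + (0)
Last nonzero remainder: -(3520/81)y**2-(70400/81)y-38720/9. Dividing through by -3520/81 gives the monic gcd y**2+20y+99.
Then lcm(f, g) = f·g / gcd(f, g); expanding and making the result monic gives the answer.

y**6+11y**5-146y**4-1858y**3+1765y**2+63767y+152460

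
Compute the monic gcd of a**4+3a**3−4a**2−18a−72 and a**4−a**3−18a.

By polynomial division,
  a**4+3a**3−4a**2−18a−72 = (a**4−a**3−18a) + (4a**3−4a**2−72)
  a**4−a**3−18a = ((1/4)a)(4a**3−4a**2−72) + (0)
Last nonzero remainder: 4a**3−4a**2−72. Dividing through by 4 gives the monic gcd a**3−a**2−18.

a**3−a**2−18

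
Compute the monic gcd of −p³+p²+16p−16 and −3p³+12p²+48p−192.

Apply the Euclidean algorithm:
  −p³+p²+16p−16 = (1/3)(−3p³+12p²+48p−192) + (−3p²+48)
  −3p³+12p²+48p−192 = (p−4)(−3p²+48) + (0)
Last nonzero remainder: −3p²+48. Dividing through by −3 gives the monic gcd p²−16.

p²−16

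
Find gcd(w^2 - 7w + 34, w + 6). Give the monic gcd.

Repeated division with remainder:
  w^2 - 7w + 34 = (w - 13)(w + 6) + (112)
  w + 6 = ((1/112)w + 3/56)(112) + (0)
The last nonzero remainder is the constant 112, so the polynomials are coprime and gcd = 1.

1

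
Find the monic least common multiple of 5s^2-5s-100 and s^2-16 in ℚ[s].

Repeated division with remainder:
  5s^2-5s-100 = (5)(s^2-16) + (-5s-20)
  s^2-16 = (-(1/5)s+4/5)(-5s-20) + (0)
Last nonzero remainder: -5s-20. Dividing through by -5 gives the monic gcd s+4.
Then lcm(f, g) = f·g / gcd(f, g); expanding and making the result monic gives the answer.

s^3-5s^2-16s+80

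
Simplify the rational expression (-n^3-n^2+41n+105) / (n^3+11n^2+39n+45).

Euclidean algorithm in ℚ[n]:
  -n^3-n^2+41n+105 = (-1)(n^3+11n^2+39n+45) + (10n^2+80n+150)
  n^3+11n^2+39n+45 = ((1/10)n+3/10)(10n^2+80n+150) + (0)
Last nonzero remainder: 10n^2+80n+150. Dividing through by 10 gives the monic gcd n^2+8n+15.
Cancel n^2+8n+15 from numerator and denominator to get the reduced form.

(-n+7)/(n+3)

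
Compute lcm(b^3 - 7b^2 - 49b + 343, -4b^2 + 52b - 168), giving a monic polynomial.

By polynomial division,
  b^3 - 7b^2 - 49b + 343 = (-(1/4)b - 3/2)(-4b^2 + 52b - 168) + (-13b + 91)
  -4b^2 + 52b - 168 = ((4/13)b - 24/13)(-13b + 91) + (0)
Last nonzero remainder: -13b + 91. Dividing through by -13 gives the monic gcd b - 7.
Then lcm(f, g) = f·g / gcd(f, g); expanding and making the result monic gives the answer.

b^4 - 13b^3 - 7b^2 + 637b - 2058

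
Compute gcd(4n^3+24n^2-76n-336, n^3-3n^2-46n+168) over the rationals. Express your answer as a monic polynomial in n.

Repeated division with remainder:
  4n^3+24n^2-76n-336 = (4)(n^3-3n^2-46n+168) + (36n^2+108n-1008)
  n^3-3n^2-46n+168 = ((1/36)n-1/6)(36n^2+108n-1008) + (0)
Last nonzero remainder: 36n^2+108n-1008. Dividing through by 36 gives the monic gcd n^2+3n-28.

n^2+3n-28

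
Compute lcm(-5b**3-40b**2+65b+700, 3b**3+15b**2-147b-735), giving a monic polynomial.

b**4+b**3-69b**2-49b+980

Repeated division with remainder:
  -5b**3-40b**2+65b+700 = (-5/3)(3b**3+15b**2-147b-735) + (-15b**2-180b-525)
  3b**3+15b**2-147b-735 = (-(1/5)b+7/5)(-15b**2-180b-525) + (0)
Last nonzero remainder: -15b**2-180b-525. Dividing through by -15 gives the monic gcd b**2+12b+35.
Then lcm(f, g) = f·g / gcd(f, g); expanding and making the result monic gives the answer.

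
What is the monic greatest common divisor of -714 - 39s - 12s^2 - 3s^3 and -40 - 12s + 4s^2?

Repeated division with remainder:
  -3s^3 - 12s^2 - 39s - 714 = (-(3/4)s - 21/4)(4s^2 - 12s - 40) + (-132s - 924)
  4s^2 - 12s - 40 = (-(1/33)s + 10/33)(-132s - 924) + (240)
  -132s - 924 = (-(11/20)s - 77/20)(240) + (0)
The last nonzero remainder is the constant 240, so the polynomials are coprime and gcd = 1.

1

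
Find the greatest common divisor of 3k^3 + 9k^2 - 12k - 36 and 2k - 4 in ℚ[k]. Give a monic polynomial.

k - 2

Euclidean algorithm in ℚ[k]:
  3k^3 + 9k^2 - 12k - 36 = ((3/2)k^2 + (15/2)k + 9)(2k - 4) + (0)
Last nonzero remainder: 2k - 4. Dividing through by 2 gives the monic gcd k - 2.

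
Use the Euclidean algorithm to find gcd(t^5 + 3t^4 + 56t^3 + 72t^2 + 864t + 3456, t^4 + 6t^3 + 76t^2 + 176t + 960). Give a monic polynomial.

Apply the Euclidean algorithm:
  t^5 + 3t^4 + 56t^3 + 72t^2 + 864t + 3456 = (t − 3)(t^4 + 6t^3 + 76t^2 + 176t + 960) + (−2t^3 + 124t^2 + 432t + 6336)
  t^4 + 6t^3 + 76t^2 + 176t + 960 = (−(1/2)t − 34)(−2t^3 + 124t^2 + 432t + 6336) + (4508t^2 + 18032t + 216384)
  −2t^3 + 124t^2 + 432t + 6336 = (−(1/2254)t + 33/1127)(4508t^2 + 18032t + 216384) + (0)
Last nonzero remainder: 4508t^2 + 18032t + 216384. Dividing through by 4508 gives the monic gcd t^2 + 4t + 48.

t^2 + 4t + 48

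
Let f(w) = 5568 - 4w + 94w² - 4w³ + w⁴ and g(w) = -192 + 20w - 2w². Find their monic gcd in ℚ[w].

By polynomial division,
  w⁴ - 4w³ + 94w² - 4w + 5568 = (-(1/2)w² - 3w - 29)(-2w² + 20w - 192) + (0)
Last nonzero remainder: -2w² + 20w - 192. Dividing through by -2 gives the monic gcd w² - 10w + 96.

96 - 10w + w²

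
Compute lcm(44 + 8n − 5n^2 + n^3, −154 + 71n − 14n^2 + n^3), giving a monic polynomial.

−308 − 12n + 43n^2 − 12n^3 + n^4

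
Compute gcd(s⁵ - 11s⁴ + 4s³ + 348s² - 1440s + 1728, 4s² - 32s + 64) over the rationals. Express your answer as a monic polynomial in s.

By polynomial division,
  s⁵ - 11s⁴ + 4s³ + 348s² - 1440s + 1728 = ((1/4)s³ - (3/4)s² - 9s + 27)(4s² - 32s + 64) + (0)
Last nonzero remainder: 4s² - 32s + 64. Dividing through by 4 gives the monic gcd s² - 8s + 16.

s² - 8s + 16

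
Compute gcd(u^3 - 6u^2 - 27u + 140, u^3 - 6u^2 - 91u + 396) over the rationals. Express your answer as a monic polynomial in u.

Euclidean algorithm in ℚ[u]:
  u^3 - 6u^2 - 27u + 140 = (u^3 - 6u^2 - 91u + 396) + (64u - 256)
  u^3 - 6u^2 - 91u + 396 = ((1/64)u^2 - (1/32)u - 99/64)(64u - 256) + (0)
Last nonzero remainder: 64u - 256. Dividing through by 64 gives the monic gcd u - 4.

u - 4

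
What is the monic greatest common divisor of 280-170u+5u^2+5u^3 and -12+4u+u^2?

By polynomial division,
  5u^3+5u^2-170u+280 = (5u-15)(u^2+4u-12) + (-50u+100)
  u^2+4u-12 = (-(1/50)u-3/25)(-50u+100) + (0)
Last nonzero remainder: -50u+100. Dividing through by -50 gives the monic gcd u-2.

-2+u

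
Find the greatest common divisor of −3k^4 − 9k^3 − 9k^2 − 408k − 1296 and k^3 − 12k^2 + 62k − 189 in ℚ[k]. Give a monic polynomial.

k^2 − 5k + 27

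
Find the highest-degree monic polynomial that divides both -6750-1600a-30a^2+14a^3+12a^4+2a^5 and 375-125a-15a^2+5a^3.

By polynomial division,
  2a^5+12a^4+14a^3-30a^2-1600a-6750 = ((2/5)a^2+(18/5)a+118/5)(5a^3-15a^2-125a+375) + (624a^2-15600)
  5a^3-15a^2-125a+375 = ((5/624)a-5/208)(624a^2-15600) + (0)
Last nonzero remainder: 624a^2-15600. Dividing through by 624 gives the monic gcd a^2-25.

-25+a^2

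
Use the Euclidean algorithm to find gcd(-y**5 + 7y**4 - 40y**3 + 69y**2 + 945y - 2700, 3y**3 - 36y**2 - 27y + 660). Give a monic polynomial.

Apply the Euclidean algorithm:
  -y**5 + 7y**4 - 40y**3 + 69y**2 + 945y - 2700 = (-(1/3)y**2 - (5/3)y - 109/3)(3y**3 - 36y**2 - 27y + 660) + (-1064y**2 + 1064y + 21280)
  3y**3 - 36y**2 - 27y + 660 = (-(3/1064)y + 33/1064)(-1064y**2 + 1064y + 21280) + (0)
Last nonzero remainder: -1064y**2 + 1064y + 21280. Dividing through by -1064 gives the monic gcd y**2 - y - 20.

y**2 - y - 20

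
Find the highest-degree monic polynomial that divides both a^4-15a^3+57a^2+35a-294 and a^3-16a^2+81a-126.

a^2-10a+21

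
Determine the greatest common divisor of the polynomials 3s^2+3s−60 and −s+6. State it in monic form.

By polynomial division,
  3s^2+3s−60 = (−3s−21)(−s+6) + (66)
  −s+6 = (−(1/66)s+1/11)(66) + (0)
The last nonzero remainder is the constant 66, so the polynomials are coprime and gcd = 1.

1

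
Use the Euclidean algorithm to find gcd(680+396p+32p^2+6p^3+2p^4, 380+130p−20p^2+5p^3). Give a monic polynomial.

2+p

Apply the Euclidean algorithm:
  2p^4+6p^3+32p^2+396p+680 = ((2/5)p+14/5)(5p^3−20p^2+130p+380) + (36p^2−120p−384)
  5p^3−20p^2+130p+380 = ((5/36)p−5/54)(36p^2−120p−384) + ((1550/9)p+3100/9)
  36p^2−120p−384 = ((162/775)p−864/775)((1550/9)p+3100/9) + (0)
Last nonzero remainder: (1550/9)p+3100/9. Dividing through by 1550/9 gives the monic gcd p+2.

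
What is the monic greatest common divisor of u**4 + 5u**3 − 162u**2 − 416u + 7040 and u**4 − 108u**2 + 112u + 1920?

u**2 + 2u − 80

Euclidean algorithm in ℚ[u]:
  u**4 + 5u**3 − 162u**2 − 416u + 7040 = (u**4 − 108u**2 + 112u + 1920) + (5u**3 − 54u**2 − 528u + 5120)
  u**4 − 108u**2 + 112u + 1920 = ((1/5)u + 54/25)(5u**3 − 54u**2 − 528u + 5120) + ((2856/25)u**2 + (5712/25)u − 45696/5)
  5u**3 − 54u**2 − 528u + 5120 = ((125/2856)u − 200/357)((2856/25)u**2 + (5712/25)u − 45696/5) + (0)
Last nonzero remainder: (2856/25)u**2 + (5712/25)u − 45696/5. Dividing through by 2856/25 gives the monic gcd u**2 + 2u − 80.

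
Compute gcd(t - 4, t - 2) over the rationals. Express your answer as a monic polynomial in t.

1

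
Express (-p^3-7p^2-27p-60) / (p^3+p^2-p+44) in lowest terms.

Euclidean algorithm in ℚ[p]:
  -p^3-7p^2-27p-60 = (-1)(p^3+p^2-p+44) + (-6p^2-28p-16)
  p^3+p^2-p+44 = (-(1/6)p+11/18)(-6p^2-28p-16) + ((121/9)p+484/9)
  -6p^2-28p-16 = (-(54/121)p-36/121)((121/9)p+484/9) + (0)
Last nonzero remainder: (121/9)p+484/9. Dividing through by 121/9 gives the monic gcd p+4.
Cancel p+4 from numerator and denominator to get the reduced form.

(-p^2-3p-15)/(p^2-3p+11)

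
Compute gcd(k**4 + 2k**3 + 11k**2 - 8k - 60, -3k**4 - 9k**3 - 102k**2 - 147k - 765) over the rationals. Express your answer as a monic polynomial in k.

k**2 + 2k + 15

Euclidean algorithm in ℚ[k]:
  k**4 + 2k**3 + 11k**2 - 8k - 60 = (-1/3)(-3k**4 - 9k**3 - 102k**2 - 147k - 765) + (-k**3 - 23k**2 - 57k - 315)
  -3k**4 - 9k**3 - 102k**2 - 147k - 765 = (3k - 60)(-k**3 - 23k**2 - 57k - 315) + (-1311k**2 - 2622k - 19665)
  -k**3 - 23k**2 - 57k - 315 = ((1/1311)k + 7/437)(-1311k**2 - 2622k - 19665) + (0)
Last nonzero remainder: -1311k**2 - 2622k - 19665. Dividing through by -1311 gives the monic gcd k**2 + 2k + 15.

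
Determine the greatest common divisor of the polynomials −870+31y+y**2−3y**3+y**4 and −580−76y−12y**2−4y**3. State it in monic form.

Euclidean algorithm in ℚ[y]:
  y**4−3y**3+y**2+31y−870 = (−(1/4)y+3/2)(−4y**3−12y**2−76y−580) + (0)
Last nonzero remainder: −4y**3−12y**2−76y−580. Dividing through by −4 gives the monic gcd y**3+3y**2+19y+145.

145+19y+3y**2+y**3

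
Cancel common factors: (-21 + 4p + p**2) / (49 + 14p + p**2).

(-3 + p)/(7 + p)

Repeated division with remainder:
  p**2 + 4p - 21 = (p**2 + 14p + 49) + (-10p - 70)
  p**2 + 14p + 49 = (-(1/10)p - 7/10)(-10p - 70) + (0)
Last nonzero remainder: -10p - 70. Dividing through by -10 gives the monic gcd p + 7.
Cancel p + 7 from numerator and denominator to get the reduced form.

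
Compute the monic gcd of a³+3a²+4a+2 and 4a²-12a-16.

a+1

Repeated division with remainder:
  a³+3a²+4a+2 = ((1/4)a+3/2)(4a²-12a-16) + (26a+26)
  4a²-12a-16 = ((2/13)a-8/13)(26a+26) + (0)
Last nonzero remainder: 26a+26. Dividing through by 26 gives the monic gcd a+1.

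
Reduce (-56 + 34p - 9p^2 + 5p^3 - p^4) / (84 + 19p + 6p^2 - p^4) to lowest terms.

By polynomial division,
  -p^4 + 5p^3 - 9p^2 + 34p - 56 = (-p^4 + 6p^2 + 19p + 84) + (5p^3 - 15p^2 + 15p - 140)
  -p^4 + 6p^2 + 19p + 84 = (-(1/5)p - 3/5)(5p^3 - 15p^2 + 15p - 140) + (0)
Last nonzero remainder: 5p^3 - 15p^2 + 15p - 140. Dividing through by 5 gives the monic gcd p^3 - 3p^2 + 3p - 28.
Cancel p^3 - 3p^2 + 3p - 28 from numerator and denominator to get the reduced form.

(-2 + p)/(3 + p)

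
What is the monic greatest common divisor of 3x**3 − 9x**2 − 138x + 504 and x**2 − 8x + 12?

x − 6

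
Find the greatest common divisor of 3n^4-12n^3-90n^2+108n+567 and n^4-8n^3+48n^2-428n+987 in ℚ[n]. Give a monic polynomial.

n^2-10n+21

Repeated division with remainder:
  3n^4-12n^3-90n^2+108n+567 = (3)(n^4-8n^3+48n^2-428n+987) + (12n^3-234n^2+1392n-2394)
  n^4-8n^3+48n^2-428n+987 = ((1/12)n+23/24)(12n^3-234n^2+1392n-2394) + ((625/4)n^2-(3125/2)n+13125/4)
  12n^3-234n^2+1392n-2394 = ((48/625)n-456/625)((625/4)n^2-(3125/2)n+13125/4) + (0)
Last nonzero remainder: (625/4)n^2-(3125/2)n+13125/4. Dividing through by 625/4 gives the monic gcd n^2-10n+21.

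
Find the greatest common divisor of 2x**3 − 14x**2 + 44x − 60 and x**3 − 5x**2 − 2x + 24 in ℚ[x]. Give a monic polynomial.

x − 3

Apply the Euclidean algorithm:
  2x**3 − 14x**2 + 44x − 60 = (2)(x**3 − 5x**2 − 2x + 24) + (−4x**2 + 48x − 108)
  x**3 − 5x**2 − 2x + 24 = (−(1/4)x − 7/4)(−4x**2 + 48x − 108) + (55x − 165)
  −4x**2 + 48x − 108 = (−(4/55)x + 36/55)(55x − 165) + (0)
Last nonzero remainder: 55x − 165. Dividing through by 55 gives the monic gcd x − 3.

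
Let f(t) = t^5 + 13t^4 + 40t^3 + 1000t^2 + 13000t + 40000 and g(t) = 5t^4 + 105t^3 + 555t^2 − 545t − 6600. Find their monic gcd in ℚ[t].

By polynomial division,
  t^5 + 13t^4 + 40t^3 + 1000t^2 + 13000t + 40000 = ((1/5)t − 8/5)(5t^4 + 105t^3 + 555t^2 − 545t − 6600) + (97t^3 + 1997t^2 + 13448t + 29440)
  5t^4 + 105t^3 + 555t^2 − 545t − 6600 = ((5/97)t + 200/9409)(97t^3 + 1997t^2 + 13448t + 29440) + (−(1699685/9409)t^2 − (22095905/9409)t − 67987400/9409)
  97t^3 + 1997t^2 + 13448t + 29440 = (−(912673/1699685)t − 6925024/1699685)(−(1699685/9409)t^2 − (22095905/9409)t − 67987400/9409) + (0)
Last nonzero remainder: −(1699685/9409)t^2 − (22095905/9409)t − 67987400/9409. Dividing through by −1699685/9409 gives the monic gcd t^2 + 13t + 40.

t^2 + 13t + 40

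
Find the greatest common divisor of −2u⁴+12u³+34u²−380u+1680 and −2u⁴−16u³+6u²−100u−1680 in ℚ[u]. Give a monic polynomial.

u³+u²−10u+120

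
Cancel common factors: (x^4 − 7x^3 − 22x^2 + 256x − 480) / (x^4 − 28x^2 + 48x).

(x^2 − 9x + 20)/(x^2 − 2x)

Apply the Euclidean algorithm:
  x^4 − 7x^3 − 22x^2 + 256x − 480 = (x^4 − 28x^2 + 48x) + (−7x^3 + 6x^2 + 208x − 480)
  x^4 − 28x^2 + 48x = (−(1/7)x − 6/49)(−7x^3 + 6x^2 + 208x − 480) + ((120/49)x^2 + (240/49)x − 2880/49)
  −7x^3 + 6x^2 + 208x − 480 = (−(343/120)x + 49/6)((120/49)x^2 + (240/49)x − 2880/49) + (0)
Last nonzero remainder: (120/49)x^2 + (240/49)x − 2880/49. Dividing through by 120/49 gives the monic gcd x^2 + 2x − 24.
Cancel x^2 + 2x − 24 from numerator and denominator to get the reduced form.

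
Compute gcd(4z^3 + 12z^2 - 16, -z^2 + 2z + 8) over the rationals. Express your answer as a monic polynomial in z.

z + 2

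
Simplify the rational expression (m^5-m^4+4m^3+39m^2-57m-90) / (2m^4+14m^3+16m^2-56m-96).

(m^3-2m^2+12m+15)/(2m^2+12m+16)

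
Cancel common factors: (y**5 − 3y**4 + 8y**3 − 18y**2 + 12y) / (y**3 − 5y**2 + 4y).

By polynomial division,
  y**5 − 3y**4 + 8y**3 − 18y**2 + 12y = (y**2 + 2y + 14)(y**3 − 5y**2 + 4y) + (44y**2 − 44y)
  y**3 − 5y**2 + 4y = ((1/44)y − 1/11)(44y**2 − 44y) + (0)
Last nonzero remainder: 44y**2 − 44y. Dividing through by 44 gives the monic gcd y**2 − y.
Cancel y**2 − y from numerator and denominator to get the reduced form.

(y**3 − 2y**2 + 6y − 12)/(y − 4)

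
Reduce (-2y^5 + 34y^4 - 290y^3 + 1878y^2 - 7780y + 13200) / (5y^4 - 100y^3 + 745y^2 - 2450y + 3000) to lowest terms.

(-2y^2 + 2y - 88)/(5y - 20)

Repeated division with remainder:
  -2y^5 + 34y^4 - 290y^3 + 1878y^2 - 7780y + 13200 = (-(2/5)y - 6/5)(5y^4 - 100y^3 + 745y^2 - 2450y + 3000) + (-112y^3 + 1792y^2 - 9520y + 16800)
  5y^4 - 100y^3 + 745y^2 - 2450y + 3000 = (-(5/112)y + 5/28)(-112y^3 + 1792y^2 - 9520y + 16800) + (0)
Last nonzero remainder: -112y^3 + 1792y^2 - 9520y + 16800. Dividing through by -112 gives the monic gcd y^3 - 16y^2 + 85y - 150.
Cancel y^3 - 16y^2 + 85y - 150 from numerator and denominator to get the reduced form.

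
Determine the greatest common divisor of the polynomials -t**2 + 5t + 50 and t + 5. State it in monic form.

Apply the Euclidean algorithm:
  -t**2 + 5t + 50 = (-t + 10)(t + 5) + (0)
The last nonzero remainder t + 5 is already monic.

t + 5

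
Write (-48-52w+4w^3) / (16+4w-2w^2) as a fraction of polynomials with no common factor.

(-6-8w-2w^2)/(2+w)

Repeated division with remainder:
  4w^3-52w-48 = (-2w-4)(-2w^2+4w+16) + (-4w+16)
  -2w^2+4w+16 = ((1/2)w+1)(-4w+16) + (0)
Last nonzero remainder: -4w+16. Dividing through by -4 gives the monic gcd w-4.
Cancel w-4 from numerator and denominator to get the reduced form.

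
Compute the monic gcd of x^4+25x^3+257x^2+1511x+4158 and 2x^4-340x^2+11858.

x^2+18x+77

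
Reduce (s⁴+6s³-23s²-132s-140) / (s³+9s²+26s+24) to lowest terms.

Apply the Euclidean algorithm:
  s⁴+6s³-23s²-132s-140 = (s-3)(s³+9s²+26s+24) + (-22s²-78s-68)
  s³+9s²+26s+24 = (-(1/22)s-30/121)(-22s²-78s-68) + ((432/121)s+864/121)
  -22s²-78s-68 = (-(1331/216)s-2057/216)((432/121)s+864/121) + (0)
Last nonzero remainder: (432/121)s+864/121. Dividing through by 432/121 gives the monic gcd s+2.
Cancel s+2 from numerator and denominator to get the reduced form.

(s³+4s²-31s-70)/(s²+7s+12)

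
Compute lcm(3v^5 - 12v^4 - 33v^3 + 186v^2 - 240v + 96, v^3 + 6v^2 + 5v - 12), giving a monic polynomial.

Euclidean algorithm in ℚ[v]:
  3v^5 - 12v^4 - 33v^3 + 186v^2 - 240v + 96 = (3v^2 - 30v + 132)(v^3 + 6v^2 + 5v - 12) + (-420v^2 - 1260v + 1680)
  v^3 + 6v^2 + 5v - 12 = (-(1/420)v - 1/140)(-420v^2 - 1260v + 1680) + (0)
Last nonzero remainder: -420v^2 - 1260v + 1680. Dividing through by -420 gives the monic gcd v^2 + 3v - 4.
Then lcm(f, g) = f·g / gcd(f, g); expanding and making the result monic gives the answer.

v^6 - v^5 - 23v^4 + 29v^3 + 106v^2 - 208v + 96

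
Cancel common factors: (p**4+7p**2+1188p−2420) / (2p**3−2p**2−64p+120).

(p**3+2p**2+11p+1210)/(2p**2+2p−60)

Repeated division with remainder:
  p**4+7p**2+1188p−2420 = ((1/2)p+1/2)(2p**3−2p**2−64p+120) + (40p**2+1160p−2480)
  2p**3−2p**2−64p+120 = ((1/20)p−3/2)(40p**2+1160p−2480) + (1800p−3600)
  40p**2+1160p−2480 = ((1/45)p+31/45)(1800p−3600) + (0)
Last nonzero remainder: 1800p−3600. Dividing through by 1800 gives the monic gcd p−2.
Cancel p−2 from numerator and denominator to get the reduced form.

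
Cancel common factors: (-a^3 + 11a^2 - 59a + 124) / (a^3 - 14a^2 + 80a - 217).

(-a + 4)/(a - 7)

Euclidean algorithm in ℚ[a]:
  -a^3 + 11a^2 - 59a + 124 = (-1)(a^3 - 14a^2 + 80a - 217) + (-3a^2 + 21a - 93)
  a^3 - 14a^2 + 80a - 217 = (-(1/3)a + 7/3)(-3a^2 + 21a - 93) + (0)
Last nonzero remainder: -3a^2 + 21a - 93. Dividing through by -3 gives the monic gcd a^2 - 7a + 31.
Cancel a^2 - 7a + 31 from numerator and denominator to get the reduced form.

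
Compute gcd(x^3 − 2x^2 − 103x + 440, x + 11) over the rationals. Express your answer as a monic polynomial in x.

x + 11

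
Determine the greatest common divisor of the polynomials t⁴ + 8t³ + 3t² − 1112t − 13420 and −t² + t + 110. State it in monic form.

By polynomial division,
  t⁴ + 8t³ + 3t² − 1112t − 13420 = (−t² − 9t − 122)(−t² + t + 110) + (0)
Last nonzero remainder: −t² + t + 110. Dividing through by −1 gives the monic gcd t² − t − 110.

t² − t − 110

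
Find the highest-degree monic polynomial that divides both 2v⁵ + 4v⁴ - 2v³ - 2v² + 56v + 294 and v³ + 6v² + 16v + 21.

v³ + 6v² + 16v + 21

Apply the Euclidean algorithm:
  2v⁵ + 4v⁴ - 2v³ - 2v² + 56v + 294 = (2v² - 8v + 14)(v³ + 6v² + 16v + 21) + (0)
The last nonzero remainder v³ + 6v² + 16v + 21 is already monic.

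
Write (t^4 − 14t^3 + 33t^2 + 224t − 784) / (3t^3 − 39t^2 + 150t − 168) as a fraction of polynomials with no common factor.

(t^2 − 3t − 28)/(3t − 6)

Euclidean algorithm in ℚ[t]:
  t^4 − 14t^3 + 33t^2 + 224t − 784 = ((1/3)t − 1/3)(3t^3 − 39t^2 + 150t − 168) + (−30t^2 + 330t − 840)
  3t^3 − 39t^2 + 150t − 168 = (−(1/10)t + 1/5)(−30t^2 + 330t − 840) + (0)
Last nonzero remainder: −30t^2 + 330t − 840. Dividing through by −30 gives the monic gcd t^2 − 11t + 28.
Cancel t^2 − 11t + 28 from numerator and denominator to get the reduced form.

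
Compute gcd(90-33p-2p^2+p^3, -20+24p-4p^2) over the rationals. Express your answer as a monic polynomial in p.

Repeated division with remainder:
  p^3-2p^2-33p+90 = (-(1/4)p-1)(-4p^2+24p-20) + (-14p+70)
  -4p^2+24p-20 = ((2/7)p-2/7)(-14p+70) + (0)
Last nonzero remainder: -14p+70. Dividing through by -14 gives the monic gcd p-5.

-5+p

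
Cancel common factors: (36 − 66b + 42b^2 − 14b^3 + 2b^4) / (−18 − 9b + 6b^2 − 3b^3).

(−6 + 8b − 2b^2)/(3 + 3b)

Euclidean algorithm in ℚ[b]:
  2b^4 − 14b^3 + 42b^2 − 66b + 36 = (−(2/3)b + 10/3)(−3b^3 + 6b^2 − 9b − 18) + (16b^2 − 48b + 96)
  −3b^3 + 6b^2 − 9b − 18 = (−(3/16)b − 3/16)(16b^2 − 48b + 96) + (0)
Last nonzero remainder: 16b^2 − 48b + 96. Dividing through by 16 gives the monic gcd b^2 − 3b + 6.
Cancel b^2 − 3b + 6 from numerator and denominator to get the reduced form.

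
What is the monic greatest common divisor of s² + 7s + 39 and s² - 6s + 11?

1

Euclidean algorithm in ℚ[s]:
  s² + 7s + 39 = (s² - 6s + 11) + (13s + 28)
  s² - 6s + 11 = ((1/13)s - 106/169)(13s + 28) + (4827/169)
  13s + 28 = ((2197/4827)s + 4732/4827)(4827/169) + (0)
The last nonzero remainder is the constant 4827/169, so the polynomials are coprime and gcd = 1.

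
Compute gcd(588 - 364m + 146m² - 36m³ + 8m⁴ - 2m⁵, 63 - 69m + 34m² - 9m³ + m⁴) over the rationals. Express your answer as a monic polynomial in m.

Euclidean algorithm in ℚ[m]:
  -2m⁵ + 8m⁴ - 36m³ + 146m² - 364m + 588 = (-2m - 10)(m⁴ - 9m³ + 34m² - 69m + 63) + (-58m³ + 348m² - 928m + 1218)
  m⁴ - 9m³ + 34m² - 69m + 63 = (-(1/58)m + 3/58)(-58m³ + 348m² - 928m + 1218) + (0)
Last nonzero remainder: -58m³ + 348m² - 928m + 1218. Dividing through by -58 gives the monic gcd m³ - 6m² + 16m - 21.

-21 + 16m - 6m² + m³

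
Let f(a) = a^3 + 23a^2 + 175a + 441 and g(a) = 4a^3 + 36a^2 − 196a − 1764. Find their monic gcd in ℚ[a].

Apply the Euclidean algorithm:
  a^3 + 23a^2 + 175a + 441 = (1/4)(4a^3 + 36a^2 − 196a − 1764) + (14a^2 + 224a + 882)
  4a^3 + 36a^2 − 196a − 1764 = ((2/7)a − 2)(14a^2 + 224a + 882) + (0)
Last nonzero remainder: 14a^2 + 224a + 882. Dividing through by 14 gives the monic gcd a^2 + 16a + 63.

a^2 + 16a + 63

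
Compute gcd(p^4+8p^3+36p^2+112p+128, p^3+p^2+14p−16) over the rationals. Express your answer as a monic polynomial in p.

Repeated division with remainder:
  p^4+8p^3+36p^2+112p+128 = (p+7)(p^3+p^2+14p−16) + (15p^2+30p+240)
  p^3+p^2+14p−16 = ((1/15)p−1/15)(15p^2+30p+240) + (0)
Last nonzero remainder: 15p^2+30p+240. Dividing through by 15 gives the monic gcd p^2+2p+16.

p^2+2p+16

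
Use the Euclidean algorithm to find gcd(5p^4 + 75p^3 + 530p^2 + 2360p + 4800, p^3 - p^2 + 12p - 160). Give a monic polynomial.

p^2 + 4p + 32

Apply the Euclidean algorithm:
  5p^4 + 75p^3 + 530p^2 + 2360p + 4800 = (5p + 80)(p^3 - p^2 + 12p - 160) + (550p^2 + 2200p + 17600)
  p^3 - p^2 + 12p - 160 = ((1/550)p - 1/110)(550p^2 + 2200p + 17600) + (0)
Last nonzero remainder: 550p^2 + 2200p + 17600. Dividing through by 550 gives the monic gcd p^2 + 4p + 32.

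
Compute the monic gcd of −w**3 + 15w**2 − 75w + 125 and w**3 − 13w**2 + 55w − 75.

w**2 − 10w + 25

Euclidean algorithm in ℚ[w]:
  −w**3 + 15w**2 − 75w + 125 = (−1)(w**3 − 13w**2 + 55w − 75) + (2w**2 − 20w + 50)
  w**3 − 13w**2 + 55w − 75 = ((1/2)w − 3/2)(2w**2 − 20w + 50) + (0)
Last nonzero remainder: 2w**2 − 20w + 50. Dividing through by 2 gives the monic gcd w**2 − 10w + 25.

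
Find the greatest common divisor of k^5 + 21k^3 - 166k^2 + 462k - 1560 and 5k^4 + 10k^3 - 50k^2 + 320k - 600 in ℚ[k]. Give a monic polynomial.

k^2 - 2k + 10

Apply the Euclidean algorithm:
  k^5 + 21k^3 - 166k^2 + 462k - 1560 = ((1/5)k - 2/5)(5k^4 + 10k^3 - 50k^2 + 320k - 600) + (35k^3 - 250k^2 + 710k - 1800)
  5k^4 + 10k^3 - 50k^2 + 320k - 600 = ((1/7)k + 64/49)(35k^3 - 250k^2 + 710k - 1800) + ((8580/49)k^2 - (17160/49)k + 85800/49)
  35k^3 - 250k^2 + 710k - 1800 = ((343/1716)k - 147/143)((8580/49)k^2 - (17160/49)k + 85800/49) + (0)
Last nonzero remainder: (8580/49)k^2 - (17160/49)k + 85800/49. Dividing through by 8580/49 gives the monic gcd k^2 - 2k + 10.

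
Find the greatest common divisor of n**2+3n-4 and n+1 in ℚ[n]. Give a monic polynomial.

1

Euclidean algorithm in ℚ[n]:
  n**2+3n-4 = (n+2)(n+1) + (-6)
  n+1 = (-(1/6)n-1/6)(-6) + (0)
The last nonzero remainder is the constant -6, so the polynomials are coprime and gcd = 1.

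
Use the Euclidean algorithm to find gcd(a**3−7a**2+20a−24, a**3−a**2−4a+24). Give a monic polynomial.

a**2−4a+8

By polynomial division,
  a**3−7a**2+20a−24 = (a**3−a**2−4a+24) + (−6a**2+24a−48)
  a**3−a**2−4a+24 = (−(1/6)a−1/2)(−6a**2+24a−48) + (0)
Last nonzero remainder: −6a**2+24a−48. Dividing through by −6 gives the monic gcd a**2−4a+8.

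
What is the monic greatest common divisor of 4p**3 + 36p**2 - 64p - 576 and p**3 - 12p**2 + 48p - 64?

p - 4

Euclidean algorithm in ℚ[p]:
  4p**3 + 36p**2 - 64p - 576 = (4)(p**3 - 12p**2 + 48p - 64) + (84p**2 - 256p - 320)
  p**3 - 12p**2 + 48p - 64 = ((1/84)p - 47/441)(84p**2 - 256p - 320) + ((10816/441)p - 43264/441)
  84p**2 - 256p - 320 = ((9261/2704)p + 2205/676)((10816/441)p - 43264/441) + (0)
Last nonzero remainder: (10816/441)p - 43264/441. Dividing through by 10816/441 gives the monic gcd p - 4.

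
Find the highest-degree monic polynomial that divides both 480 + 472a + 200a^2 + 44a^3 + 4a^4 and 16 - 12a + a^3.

Repeated division with remainder:
  4a^4 + 44a^3 + 200a^2 + 472a + 480 = (4a + 44)(a^3 - 12a + 16) + (248a^2 + 936a - 224)
  a^3 - 12a + 16 = ((1/248)a - 117/7688)(248a^2 + 936a - 224) + ((3025/961)a + 12100/961)
  248a^2 + 936a - 224 = ((238328/3025)a - 53816/3025)((3025/961)a + 12100/961) + (0)
Last nonzero remainder: (3025/961)a + 12100/961. Dividing through by 3025/961 gives the monic gcd a + 4.

4 + a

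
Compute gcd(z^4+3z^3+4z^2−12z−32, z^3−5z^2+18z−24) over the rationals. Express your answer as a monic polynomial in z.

z−2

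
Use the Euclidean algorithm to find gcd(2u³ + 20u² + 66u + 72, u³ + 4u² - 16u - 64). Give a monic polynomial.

u + 4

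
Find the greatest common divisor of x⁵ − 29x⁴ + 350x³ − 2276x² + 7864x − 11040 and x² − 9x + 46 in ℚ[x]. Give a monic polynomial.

x² − 9x + 46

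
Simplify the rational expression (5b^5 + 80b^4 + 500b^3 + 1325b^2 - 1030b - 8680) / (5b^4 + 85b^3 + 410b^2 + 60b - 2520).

(b^3 + 11b^2 + 59b + 124)/(b^2 + 12b + 36)

Apply the Euclidean algorithm:
  5b^5 + 80b^4 + 500b^3 + 1325b^2 - 1030b - 8680 = (b - 1)(5b^4 + 85b^3 + 410b^2 + 60b - 2520) + (175b^3 + 1675b^2 + 1550b - 11200)
  5b^4 + 85b^3 + 410b^2 + 60b - 2520 = ((1/35)b + 52/245)(175b^3 + 1675b^2 + 1550b - 11200) + ((500/49)b^2 + (2500/49)b - 1000/7)
  175b^3 + 1675b^2 + 1550b - 11200 = ((343/20)b + 392/5)((500/49)b^2 + (2500/49)b - 1000/7) + (0)
Last nonzero remainder: (500/49)b^2 + (2500/49)b - 1000/7. Dividing through by 500/49 gives the monic gcd b^2 + 5b - 14.
Cancel b^2 + 5b - 14 from numerator and denominator to get the reduced form.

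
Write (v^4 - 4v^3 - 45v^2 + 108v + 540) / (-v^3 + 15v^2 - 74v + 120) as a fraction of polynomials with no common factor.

(-v^3 - 2v^2 + 33v + 90)/(v^2 - 9v + 20)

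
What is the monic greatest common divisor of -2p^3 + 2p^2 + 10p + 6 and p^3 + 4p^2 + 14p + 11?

Repeated division with remainder:
  -2p^3 + 2p^2 + 10p + 6 = (-2)(p^3 + 4p^2 + 14p + 11) + (10p^2 + 38p + 28)
  p^3 + 4p^2 + 14p + 11 = ((1/10)p + 1/50)(10p^2 + 38p + 28) + ((261/25)p + 261/25)
  10p^2 + 38p + 28 = ((250/261)p + 700/261)((261/25)p + 261/25) + (0)
Last nonzero remainder: (261/25)p + 261/25. Dividing through by 261/25 gives the monic gcd p + 1.

p + 1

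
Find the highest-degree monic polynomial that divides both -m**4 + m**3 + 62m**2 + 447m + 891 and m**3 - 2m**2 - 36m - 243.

m**2 + 7m + 27

By polynomial division,
  -m**4 + m**3 + 62m**2 + 447m + 891 = (-m - 1)(m**3 - 2m**2 - 36m - 243) + (24m**2 + 168m + 648)
  m**3 - 2m**2 - 36m - 243 = ((1/24)m - 3/8)(24m**2 + 168m + 648) + (0)
Last nonzero remainder: 24m**2 + 168m + 648. Dividing through by 24 gives the monic gcd m**2 + 7m + 27.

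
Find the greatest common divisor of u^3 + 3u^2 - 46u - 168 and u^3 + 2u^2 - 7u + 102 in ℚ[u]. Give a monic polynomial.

Euclidean algorithm in ℚ[u]:
  u^3 + 3u^2 - 46u - 168 = (u^3 + 2u^2 - 7u + 102) + (u^2 - 39u - 270)
  u^3 + 2u^2 - 7u + 102 = (u + 41)(u^2 - 39u - 270) + (1862u + 11172)
  u^2 - 39u - 270 = ((1/1862)u - 45/1862)(1862u + 11172) + (0)
Last nonzero remainder: 1862u + 11172. Dividing through by 1862 gives the monic gcd u + 6.

u + 6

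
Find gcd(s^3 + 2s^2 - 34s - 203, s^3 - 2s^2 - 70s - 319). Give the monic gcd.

Euclidean algorithm in ℚ[s]:
  s^3 + 2s^2 - 34s - 203 = (s^3 - 2s^2 - 70s - 319) + (4s^2 + 36s + 116)
  s^3 - 2s^2 - 70s - 319 = ((1/4)s - 11/4)(4s^2 + 36s + 116) + (0)
Last nonzero remainder: 4s^2 + 36s + 116. Dividing through by 4 gives the monic gcd s^2 + 9s + 29.

s^2 + 9s + 29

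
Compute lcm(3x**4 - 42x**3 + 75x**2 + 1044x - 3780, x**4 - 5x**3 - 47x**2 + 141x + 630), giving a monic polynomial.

x**5 - 11x**4 - 17x**3 + 423x**2 - 216x - 3780

Apply the Euclidean algorithm:
  3x**4 - 42x**3 + 75x**2 + 1044x - 3780 = (3)(x**4 - 5x**3 - 47x**2 + 141x + 630) + (-27x**3 + 216x**2 + 621x - 5670)
  x**4 - 5x**3 - 47x**2 + 141x + 630 = (-(1/27)x - 1/9)(-27x**3 + 216x**2 + 621x - 5670) + (0)
Last nonzero remainder: -27x**3 + 216x**2 + 621x - 5670. Dividing through by -27 gives the monic gcd x**3 - 8x**2 - 23x + 210.
Then lcm(f, g) = f·g / gcd(f, g); expanding and making the result monic gives the answer.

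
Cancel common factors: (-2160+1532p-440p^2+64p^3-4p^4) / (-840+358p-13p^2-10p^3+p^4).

(-108+28p-4p^2)/(-42-p+p^2)

Apply the Euclidean algorithm:
  -4p^4+64p^3-440p^2+1532p-2160 = (-4)(p^4-10p^3-13p^2+358p-840) + (24p^3-492p^2+2964p-5520)
  p^4-10p^3-13p^2+358p-840 = ((1/24)p+7/16)(24p^3-492p^2+2964p-5520) + ((315/4)p^2-(2835/4)p+1575)
  24p^3-492p^2+2964p-5520 = ((32/105)p-368/105)((315/4)p^2-(2835/4)p+1575) + (0)
Last nonzero remainder: (315/4)p^2-(2835/4)p+1575. Dividing through by 315/4 gives the monic gcd p^2-9p+20.
Cancel p^2-9p+20 from numerator and denominator to get the reduced form.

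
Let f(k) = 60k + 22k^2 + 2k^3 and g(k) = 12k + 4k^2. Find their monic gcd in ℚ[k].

k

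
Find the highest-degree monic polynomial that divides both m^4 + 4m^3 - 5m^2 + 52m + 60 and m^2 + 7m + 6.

m^2 + 7m + 6

Euclidean algorithm in ℚ[m]:
  m^4 + 4m^3 - 5m^2 + 52m + 60 = (m^2 - 3m + 10)(m^2 + 7m + 6) + (0)
The last nonzero remainder m^2 + 7m + 6 is already monic.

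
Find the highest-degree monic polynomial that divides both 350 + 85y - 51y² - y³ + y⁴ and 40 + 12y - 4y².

By polynomial division,
  y⁴ - y³ - 51y² + 85y + 350 = (-(1/4)y² - (1/2)y + 35/4)(-4y² + 12y + 40) + (0)
Last nonzero remainder: -4y² + 12y + 40. Dividing through by -4 gives the monic gcd y² - 3y - 10.

-10 - 3y + y²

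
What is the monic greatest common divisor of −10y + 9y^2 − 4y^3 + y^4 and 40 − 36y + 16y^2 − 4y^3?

−10 + 9y − 4y^2 + y^3

Repeated division with remainder:
  y^4 − 4y^3 + 9y^2 − 10y = (−(1/4)y)(−4y^3 + 16y^2 − 36y + 40) + (0)
Last nonzero remainder: −4y^3 + 16y^2 − 36y + 40. Dividing through by −4 gives the monic gcd y^3 − 4y^2 + 9y − 10.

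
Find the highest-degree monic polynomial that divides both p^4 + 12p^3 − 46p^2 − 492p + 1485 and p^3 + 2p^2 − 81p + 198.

Apply the Euclidean algorithm:
  p^4 + 12p^3 − 46p^2 − 492p + 1485 = (p + 10)(p^3 + 2p^2 − 81p + 198) + (15p^2 + 120p − 495)
  p^3 + 2p^2 − 81p + 198 = ((1/15)p − 2/5)(15p^2 + 120p − 495) + (0)
Last nonzero remainder: 15p^2 + 120p − 495. Dividing through by 15 gives the monic gcd p^2 + 8p − 33.

p^2 + 8p − 33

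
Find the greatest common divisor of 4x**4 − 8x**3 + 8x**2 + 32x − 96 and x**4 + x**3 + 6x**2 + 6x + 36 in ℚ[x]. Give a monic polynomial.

Euclidean algorithm in ℚ[x]:
  4x**4 − 8x**3 + 8x**2 + 32x − 96 = (4)(x**4 + x**3 + 6x**2 + 6x + 36) + (−12x**3 − 16x**2 + 8x − 240)
  x**4 + x**3 + 6x**2 + 6x + 36 = (−(1/12)x + 1/36)(−12x**3 − 16x**2 + 8x − 240) + ((64/9)x**2 − (128/9)x + 128/3)
  −12x**3 − 16x**2 + 8x − 240 = (−(27/16)x − 45/8)((64/9)x**2 − (128/9)x + 128/3) + (0)
Last nonzero remainder: (64/9)x**2 − (128/9)x + 128/3. Dividing through by 64/9 gives the monic gcd x**2 − 2x + 6.

x**2 − 2x + 6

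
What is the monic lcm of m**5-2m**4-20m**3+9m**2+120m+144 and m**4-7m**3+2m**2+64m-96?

m**6-4m**5-16m**4+49m**3+102m**2-96m-288

Repeated division with remainder:
  m**5-2m**4-20m**3+9m**2+120m+144 = (m+5)(m**4-7m**3+2m**2+64m-96) + (13m**3-65m**2-104m+624)
  m**4-7m**3+2m**2+64m-96 = ((1/13)m-2/13)(13m**3-65m**2-104m+624) + (0)
Last nonzero remainder: 13m**3-65m**2-104m+624. Dividing through by 13 gives the monic gcd m**3-5m**2-8m+48.
Then lcm(f, g) = f·g / gcd(f, g); expanding and making the result monic gives the answer.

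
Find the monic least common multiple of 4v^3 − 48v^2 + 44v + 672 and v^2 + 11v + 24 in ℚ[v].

By polynomial division,
  4v^3 − 48v^2 + 44v + 672 = (4v − 92)(v^2 + 11v + 24) + (960v + 2880)
  v^2 + 11v + 24 = ((1/960)v + 1/120)(960v + 2880) + (0)
Last nonzero remainder: 960v + 2880. Dividing through by 960 gives the monic gcd v + 3.
Then lcm(f, g) = f·g / gcd(f, g); expanding and making the result monic gives the answer.

v^4 − 4v^3 − 85v^2 + 256v + 1344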